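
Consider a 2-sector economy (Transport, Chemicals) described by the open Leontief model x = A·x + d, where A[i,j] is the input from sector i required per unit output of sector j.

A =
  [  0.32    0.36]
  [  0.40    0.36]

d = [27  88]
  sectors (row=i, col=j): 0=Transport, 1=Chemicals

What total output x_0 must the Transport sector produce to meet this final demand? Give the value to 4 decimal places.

168.1319

Form M = I − A:
  [  0.68   -0.36]
  [ -0.40    0.64]
Leontief inverse L = M⁻¹:
  [  2.1978    1.2363]
  [  1.3736    2.3352]
Total output x = L · d:
  x_0 = 2.1978·27 + 1.2363·88 = 168.1319
  x_1 = 1.3736·27 + 2.3352·88 = 242.5824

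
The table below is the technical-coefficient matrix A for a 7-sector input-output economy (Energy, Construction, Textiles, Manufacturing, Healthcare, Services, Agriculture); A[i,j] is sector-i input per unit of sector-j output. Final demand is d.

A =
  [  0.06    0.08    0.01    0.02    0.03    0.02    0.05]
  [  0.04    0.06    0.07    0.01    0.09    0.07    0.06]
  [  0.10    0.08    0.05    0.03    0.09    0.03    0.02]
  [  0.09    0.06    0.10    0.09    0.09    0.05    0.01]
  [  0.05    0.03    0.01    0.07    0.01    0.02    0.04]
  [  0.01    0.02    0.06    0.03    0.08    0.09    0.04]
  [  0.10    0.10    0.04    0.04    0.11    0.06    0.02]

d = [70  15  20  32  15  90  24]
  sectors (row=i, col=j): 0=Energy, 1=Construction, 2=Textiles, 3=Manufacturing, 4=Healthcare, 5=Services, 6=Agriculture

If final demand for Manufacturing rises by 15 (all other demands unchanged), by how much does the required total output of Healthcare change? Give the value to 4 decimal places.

Form M = I − A:
  [  0.94   -0.08   -0.01   -0.02   -0.03   -0.02   -0.05]
  [ -0.04    0.94   -0.07   -0.01   -0.09   -0.07   -0.06]
  [ -0.10   -0.08    0.95   -0.03   -0.09   -0.03   -0.02]
  [ -0.09   -0.06   -0.10    0.91   -0.09   -0.05   -0.01]
  [ -0.05   -0.03   -0.01   -0.07    0.99   -0.02   -0.04]
  [ -0.01   -0.02   -0.06   -0.03   -0.08    0.91   -0.04]
  [ -0.10   -0.10   -0.04   -0.04   -0.11   -0.06    0.98]
Leontief inverse L = M⁻¹:
  [  1.0855    0.1069    0.0290    0.0348    0.0591    0.0407    0.0670]
  [  0.0769    1.0958    0.0963    0.0339    0.1310    0.0994    0.0827]
  [  0.1364    0.1164    1.0750    0.0532    0.1267    0.0560    0.0440]
  [  0.1386    0.1051    0.1356    1.1226    0.1389    0.0828    0.0368]
  [  0.0748    0.0539    0.0294    0.0865    1.0367    0.0378    0.0525]
  [  0.0399    0.0473    0.0835    0.0522    0.1144    1.1153    0.0574]
  [  0.1407    0.1407    0.0706    0.0679    0.1536    0.0925    1.0484]
Total output x = L · d:
  x_0 = 1.0855·70 + 0.1069·15 + 0.0290·20 + 0.0348·32 + 0.0591·15 + 0.0407·90 + 0.0670·24 = 85.4370
  x_1 = 0.0769·70 + 1.0958·15 + 0.0963·20 + 0.0339·32 + 0.1310·15 + 0.0994·90 + 0.0827·24 = 37.7260
  x_2 = 0.1364·70 + 0.1164·15 + 1.0750·20 + 0.0532·32 + 0.1267·15 + 0.0560·90 + 0.0440·24 = 42.4973
  x_3 = 0.1386·70 + 0.1051·15 + 0.1356·20 + 1.1226·32 + 0.1389·15 + 0.0828·90 + 0.0368·24 = 60.3259
  x_4 = 0.0748·70 + 0.0539·15 + 0.0294·20 + 0.0865·32 + 1.0367·15 + 0.0378·90 + 0.0525·24 = 29.6071
  x_5 = 0.0399·70 + 0.0473·15 + 0.0835·20 + 0.0522·32 + 0.1144·15 + 1.1153·90 + 0.0574·24 = 110.3191
  x_6 = 0.1407·70 + 0.1407·15 + 0.0706·20 + 0.0679·32 + 0.1536·15 + 0.0925·90 + 1.0484·24 = 51.3318
Δx_4 = L[4,3] · Δd_3 = 0.0865 · 15 = 1.2975

1.2975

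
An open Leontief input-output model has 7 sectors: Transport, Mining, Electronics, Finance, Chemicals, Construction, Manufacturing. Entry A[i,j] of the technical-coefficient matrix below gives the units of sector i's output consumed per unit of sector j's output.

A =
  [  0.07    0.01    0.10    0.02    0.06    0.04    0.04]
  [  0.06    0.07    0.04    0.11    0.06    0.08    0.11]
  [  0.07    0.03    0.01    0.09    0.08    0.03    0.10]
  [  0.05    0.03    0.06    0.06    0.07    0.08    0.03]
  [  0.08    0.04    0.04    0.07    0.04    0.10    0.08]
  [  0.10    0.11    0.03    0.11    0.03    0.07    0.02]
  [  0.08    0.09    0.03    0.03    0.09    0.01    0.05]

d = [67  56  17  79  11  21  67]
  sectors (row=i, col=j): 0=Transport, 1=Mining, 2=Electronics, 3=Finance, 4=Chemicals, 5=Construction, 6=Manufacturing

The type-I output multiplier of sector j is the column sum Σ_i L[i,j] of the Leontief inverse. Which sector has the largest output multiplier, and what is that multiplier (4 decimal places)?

Form M = I − A:
  [  0.93   -0.01   -0.10   -0.02   -0.06   -0.04   -0.04]
  [ -0.06    0.93   -0.04   -0.11   -0.06   -0.08   -0.11]
  [ -0.07   -0.03    0.99   -0.09   -0.08   -0.03   -0.10]
  [ -0.05   -0.03   -0.06    0.94   -0.07   -0.08   -0.03]
  [ -0.08   -0.04   -0.04   -0.07    0.96   -0.10   -0.08]
  [ -0.10   -0.11   -0.03   -0.11   -0.03    0.93   -0.02]
  [ -0.08   -0.09   -0.03   -0.03   -0.09   -0.01    0.95]
Leontief inverse L = M⁻¹:
  [  1.1127    0.0378    0.1258    0.0581    0.0960    0.0713    0.0759]
  [  0.1260    1.1213    0.0821    0.1712    0.1166    0.1335    0.1618]
  [  0.1202    0.0663    1.0443    0.1322    0.1235    0.0707    0.1387]
  [  0.0985    0.0651    0.0897    1.1065    0.1085    0.1203    0.0677]
  [  0.1372    0.0835    0.0766    0.1217    1.0866    0.1442    0.1219]
  [  0.1572    0.1519    0.0713    0.1671    0.0788    1.1210    0.0672]
  [  0.1272    0.1231    0.0622    0.0735    0.1302    0.0501    1.0931]
Total output x = L · d:
  x_0 = 1.1127·67 + 0.0378·56 + 0.1258·17 + 0.0581·79 + 0.0960·11 + 0.0713·21 + 0.0759·67 = 91.0324
  x_1 = 0.1260·67 + 1.1213·56 + 0.0821·17 + 0.1712·79 + 0.1166·11 + 0.1335·21 + 0.1618·67 = 101.0858
  x_2 = 0.1202·67 + 0.0663·56 + 1.0443·17 + 0.1322·79 + 0.1235·11 + 0.0707·21 + 0.1387·67 = 52.1009
  x_3 = 0.0985·67 + 0.0651·56 + 0.0897·17 + 1.1065·79 + 0.1085·11 + 0.1203·21 + 0.0677·67 = 107.4410
  x_4 = 0.1372·67 + 0.0835·56 + 0.0766·17 + 0.1217·79 + 1.0866·11 + 0.1442·21 + 0.1219·67 = 47.9250
  x_5 = 0.1572·67 + 0.1519·56 + 0.0713·17 + 0.1671·79 + 0.0788·11 + 1.1210·21 + 0.0672·67 = 62.3678
  x_6 = 0.1272·67 + 0.1231·56 + 0.0622·17 + 0.0735·79 + 0.1302·11 + 0.0501·21 + 1.0931·67 = 98.0037
Output multipliers (column sums of L):
  Transport: 1.8791
  Mining: 1.6489
  Electronics: 1.5519
  Finance: 1.8303
  Chemicals: 1.7403
  Construction: 1.7111
  Manufacturing: 1.7264

Transport (1.8791)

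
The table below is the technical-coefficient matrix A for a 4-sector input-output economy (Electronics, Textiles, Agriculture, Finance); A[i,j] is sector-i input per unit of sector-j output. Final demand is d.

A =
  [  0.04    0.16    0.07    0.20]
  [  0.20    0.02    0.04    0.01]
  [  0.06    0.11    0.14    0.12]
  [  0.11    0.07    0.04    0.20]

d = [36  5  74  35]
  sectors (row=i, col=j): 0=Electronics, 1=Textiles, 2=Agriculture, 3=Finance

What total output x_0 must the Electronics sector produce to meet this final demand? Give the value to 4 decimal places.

Form M = I − A:
  [  0.96   -0.16   -0.07   -0.20]
  [ -0.20    0.98   -0.04   -0.01]
  [ -0.06   -0.11    0.86   -0.12]
  [ -0.11   -0.07   -0.04    0.80]
Leontief inverse L = M⁻¹:
  [  1.1292    0.2190    0.1162    0.3025]
  [  0.2378    1.0734    0.0732    0.0838]
  [  0.1347    0.1711    1.1917    0.2146]
  [  0.1828    0.1326    0.0820    1.3097]
Total output x = L · d:
  x_0 = 1.1292·36 + 0.2190·5 + 0.1162·74 + 0.3025·35 = 60.9292
  x_1 = 0.2378·36 + 1.0734·5 + 0.0732·74 + 0.0838·35 = 22.2789
  x_2 = 0.1347·36 + 0.1711·5 + 1.1917·74 + 0.2146·35 = 101.4001
  x_3 = 0.1828·36 + 0.1326·5 + 0.0820·74 + 1.3097·35 = 59.1472

60.9292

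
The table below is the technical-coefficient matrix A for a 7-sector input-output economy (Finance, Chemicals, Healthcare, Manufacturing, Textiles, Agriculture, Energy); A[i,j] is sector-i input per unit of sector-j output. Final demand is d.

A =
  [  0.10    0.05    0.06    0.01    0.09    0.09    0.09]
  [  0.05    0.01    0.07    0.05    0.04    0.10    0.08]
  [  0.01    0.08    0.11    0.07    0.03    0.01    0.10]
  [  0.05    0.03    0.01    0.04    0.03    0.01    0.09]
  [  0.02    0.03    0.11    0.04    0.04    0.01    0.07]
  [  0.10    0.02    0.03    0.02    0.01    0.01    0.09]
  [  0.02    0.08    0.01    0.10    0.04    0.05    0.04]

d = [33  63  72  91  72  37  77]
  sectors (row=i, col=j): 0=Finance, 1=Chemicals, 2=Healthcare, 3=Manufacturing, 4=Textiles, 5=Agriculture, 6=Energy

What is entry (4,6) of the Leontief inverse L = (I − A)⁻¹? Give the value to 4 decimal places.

Form M = I − A:
  [  0.90   -0.05   -0.06   -0.01   -0.09   -0.09   -0.09]
  [ -0.05    0.99   -0.07   -0.05   -0.04   -0.10   -0.08]
  [ -0.01   -0.08    0.89   -0.07   -0.03   -0.01   -0.10]
  [ -0.05   -0.03   -0.01    0.96   -0.03   -0.01   -0.09]
  [ -0.02   -0.03   -0.11   -0.04    0.96   -0.01   -0.07]
  [ -0.10   -0.02   -0.03   -0.02   -0.01    0.99   -0.09]
  [ -0.02   -0.08   -0.01   -0.10   -0.04   -0.05    0.96]
Leontief inverse L = M⁻¹:
  [  1.1393    0.0858    0.1051    0.0473    0.1227    0.1226    0.1498]
  [  0.0811    1.0396    0.1015    0.0809    0.0632    0.1213    0.1284]
  [  0.0334    0.1119    1.1453    0.1082    0.0535    0.0351    0.1491]
  [  0.0690    0.0497    0.0287    1.0621    0.0479    0.0288    0.1194]
  [  0.0376    0.0569    0.1408    0.0697    1.0590    0.0275    0.1093]
  [  0.1237    0.0437    0.0525    0.0432    0.0323    1.0333    0.1240]
  [  0.0460    0.0994    0.0342    0.1246    0.0592    0.0710    1.0805]
Total output x = L · d:
  x_0 = 1.1393·33 + 0.0858·63 + 0.1051·72 + 0.0473·91 + 0.1227·72 + 0.1226·37 + 0.1498·77 = 79.7662
  x_1 = 0.0811·33 + 1.0396·63 + 0.1015·72 + 0.0809·91 + 0.0632·72 + 0.1213·37 + 0.1284·77 = 101.7717
  x_2 = 0.0334·33 + 0.1119·63 + 1.1453·72 + 0.1082·91 + 0.0535·72 + 0.0351·37 + 0.1491·77 = 117.0906
  x_3 = 0.0690·33 + 0.0497·63 + 0.0287·72 + 1.0621·91 + 0.0479·72 + 0.0288·37 + 0.1194·77 = 117.8319
  x_4 = 0.0376·33 + 0.0569·63 + 0.1408·72 + 0.0697·91 + 1.0590·72 + 0.0275·37 + 0.1093·77 = 106.9845
  x_5 = 0.1237·33 + 0.0437·63 + 0.0525·72 + 0.0432·91 + 0.0323·72 + 1.0333·37 + 0.1240·77 = 64.6480
  x_6 = 0.0460·33 + 0.0994·63 + 0.0342·72 + 0.1246·91 + 0.0592·72 + 0.0710·37 + 1.0805·77 = 111.6697

L[4,6] = 0.1093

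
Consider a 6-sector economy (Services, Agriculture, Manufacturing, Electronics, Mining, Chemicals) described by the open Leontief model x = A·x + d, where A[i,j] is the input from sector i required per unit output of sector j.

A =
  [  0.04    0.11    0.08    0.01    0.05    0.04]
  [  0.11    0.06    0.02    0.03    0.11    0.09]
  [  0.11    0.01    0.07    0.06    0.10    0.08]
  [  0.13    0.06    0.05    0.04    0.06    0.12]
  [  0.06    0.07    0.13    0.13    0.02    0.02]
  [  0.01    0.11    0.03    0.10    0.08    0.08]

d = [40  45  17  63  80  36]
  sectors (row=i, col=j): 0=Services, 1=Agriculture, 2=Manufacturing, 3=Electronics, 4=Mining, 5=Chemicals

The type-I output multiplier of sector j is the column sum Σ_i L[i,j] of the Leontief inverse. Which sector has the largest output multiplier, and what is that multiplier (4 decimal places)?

Services (1.7734)

Form M = I − A:
  [  0.96   -0.11   -0.08   -0.01   -0.05   -0.04]
  [ -0.11    0.94   -0.02   -0.03   -0.11   -0.09]
  [ -0.11   -0.01    0.93   -0.06   -0.10   -0.08]
  [ -0.13   -0.06   -0.05    0.96   -0.06   -0.12]
  [ -0.06   -0.07   -0.13   -0.13    0.98   -0.02]
  [ -0.01   -0.11   -0.03   -0.10   -0.08    0.92]
Leontief inverse L = M⁻¹:
  [  1.0842    0.1470    0.1143    0.0438    0.0926    0.0792]
  [  0.1570    1.1152    0.0677    0.0759    0.1558    0.1351]
  [  0.1607    0.0634    1.1208    0.1069    0.1467    0.1278]
  [  0.1810    0.1202    0.0980    1.0867    0.1133    0.1724]
  [  0.1243    0.1163    0.1750    0.1694    1.0744    0.0774]
  [  0.0663    0.1602    0.0718    0.1459    0.1302    1.1336]
Total output x = L · d:
  x_0 = 1.0842·40 + 0.1470·45 + 0.1143·17 + 0.0438·63 + 0.0926·80 + 0.0792·36 = 64.9483
  x_1 = 0.1570·40 + 1.1152·45 + 0.0677·17 + 0.0759·63 + 0.1558·80 + 0.1351·36 = 79.7157
  x_2 = 0.1607·40 + 0.0634·45 + 1.1208·17 + 0.1069·63 + 0.1467·80 + 0.1278·36 = 51.4008
  x_3 = 0.1810·40 + 0.1202·45 + 0.0980·17 + 1.0867·63 + 0.1133·80 + 0.1724·36 = 98.0526
  x_4 = 0.1243·40 + 0.1163·45 + 0.1750·17 + 0.1694·63 + 1.0744·80 + 0.0774·36 = 112.5875
  x_5 = 0.0663·40 + 0.1602·45 + 0.0718·17 + 0.1459·63 + 0.1302·80 + 1.1336·36 = 71.4919
Output multipliers (column sums of L):
  Services: 1.7734
  Agriculture: 1.7223
  Manufacturing: 1.6475
  Electronics: 1.6286
  Mining: 1.7129
  Chemicals: 1.7255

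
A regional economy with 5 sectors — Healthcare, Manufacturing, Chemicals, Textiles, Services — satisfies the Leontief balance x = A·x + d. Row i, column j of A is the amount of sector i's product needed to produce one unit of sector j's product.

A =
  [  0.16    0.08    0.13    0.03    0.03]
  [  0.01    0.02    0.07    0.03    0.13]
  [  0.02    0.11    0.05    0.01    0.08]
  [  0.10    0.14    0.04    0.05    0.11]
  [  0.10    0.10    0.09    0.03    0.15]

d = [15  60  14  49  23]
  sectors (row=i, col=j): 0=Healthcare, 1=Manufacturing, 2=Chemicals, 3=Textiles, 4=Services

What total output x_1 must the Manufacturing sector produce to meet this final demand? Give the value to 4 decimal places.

Form M = I − A:
  [  0.84   -0.08   -0.13   -0.03   -0.03]
  [ -0.01    0.98   -0.07   -0.03   -0.13]
  [ -0.02   -0.11    0.95   -0.01   -0.08]
  [ -0.10   -0.14   -0.04    0.95   -0.11]
  [ -0.10   -0.10   -0.09   -0.03    0.85]
Leontief inverse L = M⁻¹:
  [  1.2125    0.1355    0.1862    0.0473    0.0872]
  [  0.0412    1.0594    0.1024    0.0415    0.1785]
  [  0.0452    0.1413    1.0822    0.0213    0.1278]
  [  0.1539    0.1951    0.0978    1.0705    0.1830]
  [  0.1577    0.1624    0.1520    0.0505    1.2277]
Total output x = L · d:
  x_0 = 1.2125·15 + 0.1355·60 + 0.1862·14 + 0.0473·49 + 0.0872·23 = 33.2473
  x_1 = 0.0412·15 + 1.0594·60 + 0.1024·14 + 0.0415·49 + 0.1785·23 = 71.7527
  x_2 = 0.0452·15 + 0.1413·60 + 1.0822·14 + 0.0213·49 + 0.1278·23 = 28.2887
  x_3 = 0.1539·15 + 0.1951·60 + 0.0978·14 + 1.0705·49 + 0.1830·23 = 72.0486
  x_4 = 0.1577·15 + 0.1624·60 + 0.1520·14 + 0.0505·49 + 1.2277·23 = 44.9499

71.7527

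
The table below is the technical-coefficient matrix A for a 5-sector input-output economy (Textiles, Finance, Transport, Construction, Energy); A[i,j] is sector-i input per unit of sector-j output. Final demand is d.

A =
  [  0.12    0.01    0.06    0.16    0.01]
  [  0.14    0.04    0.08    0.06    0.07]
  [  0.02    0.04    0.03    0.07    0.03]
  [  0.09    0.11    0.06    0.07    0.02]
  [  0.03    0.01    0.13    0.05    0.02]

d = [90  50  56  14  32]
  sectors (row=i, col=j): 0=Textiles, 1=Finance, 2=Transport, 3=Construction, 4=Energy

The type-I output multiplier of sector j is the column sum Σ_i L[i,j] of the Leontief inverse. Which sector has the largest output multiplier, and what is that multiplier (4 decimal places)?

Construction (1.6111)

Form M = I − A:
  [  0.88   -0.01   -0.06   -0.16   -0.01]
  [ -0.14    0.96   -0.08   -0.06   -0.07]
  [ -0.02   -0.04    0.97   -0.07   -0.03]
  [ -0.09   -0.11   -0.06    0.93   -0.02]
  [ -0.03   -0.01   -0.13   -0.05    0.98]
Leontief inverse L = M⁻¹:
  [  1.1673    0.0404    0.0916    0.2115    0.0219]
  [  0.1862    1.0624    0.1174    0.1139    0.0837]
  [  0.0433    0.0551    1.0490    0.0920    0.0384]
  [  0.1389    0.1337    0.0936    1.1168    0.0366]
  [  0.0505    0.0262    0.1479    0.0768    1.0289]
Total output x = L · d:
  x_0 = 1.1673·90 + 0.0404·50 + 0.0916·56 + 0.2115·14 + 0.0219·32 = 115.8642
  x_1 = 0.1862·90 + 1.0624·50 + 0.1174·56 + 0.1139·14 + 0.0837·32 = 80.7266
  x_2 = 0.0433·90 + 0.0551·50 + 1.0490·56 + 0.0920·14 + 0.0384·32 = 67.9141
  x_3 = 0.1389·90 + 0.1337·50 + 0.0936·56 + 1.1168·14 + 0.0366·32 = 41.2315
  x_4 = 0.0505·90 + 0.0262·50 + 0.1479·56 + 0.0768·14 + 1.0289·32 = 48.1363
Output multipliers (column sums of L):
  Textiles: 1.5861
  Finance: 1.3179
  Transport: 1.4995
  Construction: 1.6111
  Energy: 1.2095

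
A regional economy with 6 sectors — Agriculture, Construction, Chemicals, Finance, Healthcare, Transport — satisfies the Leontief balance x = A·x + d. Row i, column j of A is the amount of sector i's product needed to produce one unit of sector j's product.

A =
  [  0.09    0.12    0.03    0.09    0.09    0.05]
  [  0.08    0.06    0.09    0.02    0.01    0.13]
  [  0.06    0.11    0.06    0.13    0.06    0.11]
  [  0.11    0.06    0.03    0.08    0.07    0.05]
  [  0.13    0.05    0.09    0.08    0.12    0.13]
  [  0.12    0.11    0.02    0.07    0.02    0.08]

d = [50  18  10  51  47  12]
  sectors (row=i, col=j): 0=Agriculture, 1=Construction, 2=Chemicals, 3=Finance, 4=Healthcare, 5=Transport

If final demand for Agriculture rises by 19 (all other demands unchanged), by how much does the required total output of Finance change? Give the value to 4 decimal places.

3.5063

Form M = I − A:
  [  0.91   -0.12   -0.03   -0.09   -0.09   -0.05]
  [ -0.08    0.94   -0.09   -0.02   -0.01   -0.13]
  [ -0.06   -0.11    0.94   -0.13   -0.06   -0.11]
  [ -0.11   -0.06   -0.03    0.92   -0.07   -0.05]
  [ -0.13   -0.05   -0.09   -0.08    0.88   -0.13]
  [ -0.12   -0.11   -0.02   -0.07   -0.02    0.92]
Leontief inverse L = M⁻¹:
  [  1.1766    0.1916    0.0772    0.1524    0.1428    0.1287]
  [  0.1484    1.1271    0.1236    0.0752    0.0468    0.1928]
  [  0.1562    0.1914    1.1086    0.2009    0.1142    0.1951]
  [  0.1845    0.1236    0.0677    1.1362    0.1179    0.1140]
  [  0.2437    0.1492    0.1464    0.1688    1.1916    0.2294]
  [  0.1940    0.1766    0.0573    0.1234    0.0616    1.1447]
Total output x = L · d:
  x_0 = 1.1766·50 + 0.1916·18 + 0.0772·10 + 0.1524·51 + 0.1428·47 + 0.1287·12 = 79.0819
  x_1 = 0.1484·50 + 1.1271·18 + 0.1236·10 + 0.0752·51 + 0.0468·47 + 0.1928·12 = 37.2958
  x_2 = 0.1562·50 + 0.1914·18 + 1.1086·10 + 0.2009·51 + 0.1142·47 + 0.1951·12 = 40.2958
  x_3 = 0.1845·50 + 0.1236·18 + 0.0677·10 + 1.1362·51 + 0.1179·47 + 0.1140·12 = 76.9820
  x_4 = 0.2437·50 + 0.1492·18 + 0.1464·10 + 0.1688·51 + 1.1916·47 + 0.2294·12 = 83.7032
  x_5 = 0.1940·50 + 0.1766·18 + 0.0573·10 + 0.1234·51 + 0.0616·47 + 1.1447·12 = 36.3707
Δx_3 = L[3,0] · Δd_0 = 0.1845 · 19 = 3.5063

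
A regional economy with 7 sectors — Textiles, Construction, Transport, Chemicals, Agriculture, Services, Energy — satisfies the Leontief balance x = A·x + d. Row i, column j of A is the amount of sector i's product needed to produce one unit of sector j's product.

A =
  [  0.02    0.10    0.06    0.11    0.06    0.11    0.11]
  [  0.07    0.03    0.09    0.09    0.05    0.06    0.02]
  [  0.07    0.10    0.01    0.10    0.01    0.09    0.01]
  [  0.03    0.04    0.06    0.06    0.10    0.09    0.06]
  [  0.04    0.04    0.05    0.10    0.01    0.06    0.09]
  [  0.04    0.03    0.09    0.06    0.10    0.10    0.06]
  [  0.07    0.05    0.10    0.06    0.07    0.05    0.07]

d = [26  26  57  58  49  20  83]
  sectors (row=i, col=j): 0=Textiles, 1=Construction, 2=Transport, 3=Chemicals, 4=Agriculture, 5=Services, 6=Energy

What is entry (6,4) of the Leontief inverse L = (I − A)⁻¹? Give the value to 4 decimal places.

L[6,4] = 0.1176

Form M = I − A:
  [  0.98   -0.10   -0.06   -0.11   -0.06   -0.11   -0.11]
  [ -0.07    0.97   -0.09   -0.09   -0.05   -0.06   -0.02]
  [ -0.07   -0.10    0.99   -0.10   -0.01   -0.09   -0.01]
  [ -0.03   -0.04   -0.06    0.94   -0.10   -0.09   -0.06]
  [ -0.04   -0.04   -0.05   -0.10    0.99   -0.06   -0.09]
  [ -0.04   -0.03   -0.09   -0.06   -0.10    0.90   -0.06]
  [ -0.07   -0.05   -0.10   -0.06   -0.07   -0.05    0.93]
Leontief inverse L = M⁻¹:
  [  1.0712    0.1514    0.1308    0.1899    0.1242    0.1907    0.1679]
  [  0.1043    1.0728    0.1354    0.1512    0.0940    0.1227    0.0636]
  [  0.1025    0.1360    1.0600    0.1569    0.0585    0.1501    0.0519]
  [  0.0680    0.0812    0.1117    1.1236    0.1459    0.1530    0.1075]
  [  0.0746    0.0782    0.0983    0.1549    1.0564    0.1174    0.1314]
  [  0.0816    0.0768    0.1449    0.1300    0.1494    1.1698    0.1112]
  [  0.1117    0.0990    0.1535    0.1304    0.1176    0.1187    1.1197]
Total output x = L · d:
  x_0 = 1.0712·26 + 0.1514·26 + 0.1308·57 + 0.1899·58 + 0.1242·49 + 0.1907·20 + 0.1679·83 = 74.0943
  x_1 = 0.1043·26 + 1.0728·26 + 0.1354·57 + 0.1512·58 + 0.0940·49 + 0.1227·20 + 0.0636·83 = 59.4374
  x_2 = 0.1025·26 + 0.1360·26 + 1.0600·57 + 0.1569·58 + 0.0585·49 + 0.1501·20 + 0.0519·83 = 85.8961
  x_3 = 0.0680·26 + 0.0812·26 + 0.1117·57 + 1.1236·58 + 0.1459·49 + 0.1530·20 + 0.1075·83 = 94.5442
  x_4 = 0.0746·26 + 0.0782·26 + 0.0983·57 + 0.1549·58 + 1.0564·49 + 0.1174·20 + 0.1314·83 = 83.5761
  x_5 = 0.0816·26 + 0.0768·26 + 0.1449·57 + 0.1300·58 + 0.1494·49 + 1.1698·20 + 0.1112·83 = 59.8663
  x_6 = 0.1117·26 + 0.0990·26 + 0.1535·57 + 0.1304·58 + 0.1176·49 + 0.1187·20 + 1.1197·83 = 122.8649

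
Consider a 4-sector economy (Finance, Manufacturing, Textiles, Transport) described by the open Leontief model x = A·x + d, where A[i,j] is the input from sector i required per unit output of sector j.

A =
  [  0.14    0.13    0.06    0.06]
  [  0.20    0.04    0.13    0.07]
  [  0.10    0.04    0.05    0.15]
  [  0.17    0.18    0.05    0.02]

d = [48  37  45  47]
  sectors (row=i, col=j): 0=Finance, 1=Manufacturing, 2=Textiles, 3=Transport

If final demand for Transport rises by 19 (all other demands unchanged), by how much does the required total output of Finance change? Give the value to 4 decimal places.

2.0269

Form M = I − A:
  [  0.86   -0.13   -0.06   -0.06]
  [ -0.20    0.96   -0.13   -0.07]
  [ -0.10   -0.04    0.95   -0.15]
  [ -0.17   -0.18   -0.05    0.98]
Leontief inverse L = M⁻¹:
  [  1.2415    0.1927    0.1104    0.1067]
  [  0.3046    1.1139    0.1783    0.1255]
  [  0.1879    0.1056    1.0887    0.1857]
  [  0.2809    0.2434    0.1074    1.0714]
Total output x = L · d:
  x_0 = 1.2415·48 + 0.1927·37 + 0.1104·45 + 0.1067·47 = 76.7064
  x_1 = 0.3046·48 + 1.1139·37 + 0.1783·45 + 0.1255·47 = 69.7530
  x_2 = 0.1879·48 + 0.1056·37 + 1.0887·45 + 0.1857·47 = 70.6452
  x_3 = 0.2809·48 + 0.2434·37 + 0.1074·45 + 1.0714·47 = 77.6815
Δx_0 = L[0,3] · Δd_3 = 0.1067 · 19 = 2.0269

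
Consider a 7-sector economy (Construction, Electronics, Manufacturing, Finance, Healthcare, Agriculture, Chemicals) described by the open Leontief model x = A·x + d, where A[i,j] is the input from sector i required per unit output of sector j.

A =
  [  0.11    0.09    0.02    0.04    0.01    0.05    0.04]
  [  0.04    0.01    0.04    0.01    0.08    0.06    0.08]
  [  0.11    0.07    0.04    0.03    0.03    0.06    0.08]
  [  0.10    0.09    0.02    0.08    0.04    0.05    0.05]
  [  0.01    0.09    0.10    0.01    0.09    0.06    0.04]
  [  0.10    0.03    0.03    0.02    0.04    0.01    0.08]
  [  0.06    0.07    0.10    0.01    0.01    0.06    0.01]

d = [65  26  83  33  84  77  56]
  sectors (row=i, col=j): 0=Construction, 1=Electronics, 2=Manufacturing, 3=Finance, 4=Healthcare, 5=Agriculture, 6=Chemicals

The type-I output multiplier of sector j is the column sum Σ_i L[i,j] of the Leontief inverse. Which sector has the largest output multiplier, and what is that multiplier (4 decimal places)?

Construction (1.8354)

Form M = I − A:
  [  0.89   -0.09   -0.02   -0.04   -0.01   -0.05   -0.04]
  [ -0.04    0.99   -0.04   -0.01   -0.08   -0.06   -0.08]
  [ -0.11   -0.07    0.96   -0.03   -0.03   -0.06   -0.08]
  [ -0.10   -0.09   -0.02    0.92   -0.04   -0.05   -0.05]
  [ -0.01   -0.09   -0.10   -0.01    0.91   -0.06   -0.04]
  [ -0.10   -0.03   -0.03   -0.02   -0.04    0.99   -0.08]
  [ -0.06   -0.07   -0.10   -0.01   -0.01   -0.06    0.99]
Leontief inverse L = M⁻¹:
  [  1.1546    0.1233    0.0434    0.0557    0.0316    0.0774    0.0705]
  [  0.0755    1.0429    0.0695    0.0210    0.1006    0.0848    0.1049]
  [  0.1613    0.1104    1.0710    0.0470    0.0542    0.0923    0.1140]
  [  0.1517    0.1321    0.0502    1.1001    0.0679    0.0836    0.0859]
  [  0.0531    0.1266    0.1346    0.0231    1.1210    0.0923    0.0772]
  [  0.1373    0.0632    0.0552    0.0327    0.0570    1.0355    0.1027]
  [  0.1020    0.0988    0.1209    0.0229    0.0300    0.0845    1.0412]
Total output x = L · d:
  x_0 = 1.1546·65 + 0.1233·26 + 0.0434·83 + 0.0557·33 + 0.0316·84 + 0.0774·77 + 0.0705·56 = 96.2550
  x_1 = 0.0755·65 + 1.0429·26 + 0.0695·83 + 0.0210·33 + 0.1006·84 + 0.0848·77 + 0.1049·56 = 59.3413
  x_2 = 0.1613·65 + 0.1104·26 + 1.0710·83 + 0.0470·33 + 0.0542·84 + 0.0923·77 + 0.1140·56 = 121.8410
  x_3 = 0.1517·65 + 0.1321·26 + 0.0502·83 + 1.1001·33 + 0.0679·84 + 0.0836·77 + 0.0859·56 = 70.7224
  x_4 = 0.0531·65 + 0.1266·26 + 0.1346·83 + 0.0231·33 + 1.1210·84 + 0.0923·77 + 0.0772·56 = 124.2609
  x_5 = 0.1373·65 + 0.0632·26 + 0.0552·83 + 0.0327·33 + 0.0570·84 + 1.0355·77 + 0.1027·56 = 106.4969
  x_6 = 0.1020·65 + 0.0988·26 + 0.1209·83 + 0.0229·33 + 0.0300·84 + 0.0845·77 + 1.0412·56 = 87.3262
Output multipliers (column sums of L):
  Construction: 1.8354
  Electronics: 1.6974
  Manufacturing: 1.5448
  Finance: 1.3025
  Healthcare: 1.4622
  Agriculture: 1.5504
  Chemicals: 1.5964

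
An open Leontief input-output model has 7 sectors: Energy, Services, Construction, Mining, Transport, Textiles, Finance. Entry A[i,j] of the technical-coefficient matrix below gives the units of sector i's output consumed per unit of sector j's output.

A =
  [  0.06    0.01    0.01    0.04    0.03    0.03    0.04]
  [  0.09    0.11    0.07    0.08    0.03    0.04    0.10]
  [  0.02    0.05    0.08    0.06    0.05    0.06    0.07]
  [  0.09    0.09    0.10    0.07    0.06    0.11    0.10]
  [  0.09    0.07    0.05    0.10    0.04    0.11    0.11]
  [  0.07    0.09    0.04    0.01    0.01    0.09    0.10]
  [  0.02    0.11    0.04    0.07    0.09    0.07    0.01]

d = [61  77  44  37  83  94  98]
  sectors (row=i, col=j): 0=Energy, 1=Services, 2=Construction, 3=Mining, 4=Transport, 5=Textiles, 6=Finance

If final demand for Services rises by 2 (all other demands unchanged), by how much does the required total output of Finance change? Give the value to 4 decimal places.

0.3460

Form M = I − A:
  [  0.94   -0.01   -0.01   -0.04   -0.03   -0.03   -0.04]
  [ -0.09    0.89   -0.07   -0.08   -0.03   -0.04   -0.10]
  [ -0.02   -0.05    0.92   -0.06   -0.05   -0.06   -0.07]
  [ -0.09   -0.09   -0.10    0.93   -0.06   -0.11   -0.10]
  [ -0.09   -0.07   -0.05   -0.10    0.96   -0.11   -0.11]
  [ -0.07   -0.09   -0.04   -0.01   -0.01    0.91   -0.10]
  [ -0.02   -0.11   -0.04   -0.07   -0.09   -0.07    0.99]
Leontief inverse L = M⁻¹:
  [  1.0844    0.0381    0.0295    0.0626    0.0474    0.0578    0.0672]
  [  0.1472    1.1828    0.1222    0.1375    0.0732    0.1032    0.1665]
  [  0.0631    0.1075    1.1219    0.1038    0.0830    0.1129    0.1238]
  [  0.1571    0.1754    0.1603    1.1348    0.1086    0.1877    0.1811]
  [  0.1534    0.1504    0.1054    0.1589    1.0857    0.1832    0.1840]
  [  0.1123    0.1472    0.0760    0.0503    0.0410    1.1366    0.1492]
  [  0.0738    0.1730    0.0858    0.1190    0.1217    0.1275    1.0750]
Total output x = L · d:
  x_0 = 1.0844·61 + 0.0381·77 + 0.0295·44 + 0.0626·37 + 0.0474·83 + 0.0578·94 + 0.0672·98 = 88.6461
  x_1 = 0.1472·61 + 1.1828·77 + 0.1222·44 + 0.1375·37 + 0.0732·83 + 0.1032·94 + 0.1665·98 = 142.6157
  x_2 = 0.0631·61 + 0.1075·77 + 1.1219·44 + 0.1038·37 + 0.0830·83 + 0.1129·94 + 0.1238·98 = 94.9711
  x_3 = 0.1571·61 + 0.1754·77 + 0.1603·44 + 1.1348·37 + 0.1086·83 + 0.1877·94 + 0.1811·98 = 116.5302
  x_4 = 0.1534·61 + 0.1504·77 + 0.1054·44 + 0.1589·37 + 1.0857·83 + 0.1832·94 + 0.1840·98 = 156.8232
  x_5 = 0.1123·61 + 0.1472·77 + 0.0760·44 + 0.0503·37 + 0.0410·83 + 1.1366·94 + 0.1492·98 = 148.2608
  x_6 = 0.0738·61 + 0.1730·77 + 0.0858·44 + 0.1190·37 + 0.1217·83 + 0.1275·94 + 1.0750·98 = 153.4434
Δx_6 = L[6,1] · Δd_1 = 0.1730 · 2 = 0.3460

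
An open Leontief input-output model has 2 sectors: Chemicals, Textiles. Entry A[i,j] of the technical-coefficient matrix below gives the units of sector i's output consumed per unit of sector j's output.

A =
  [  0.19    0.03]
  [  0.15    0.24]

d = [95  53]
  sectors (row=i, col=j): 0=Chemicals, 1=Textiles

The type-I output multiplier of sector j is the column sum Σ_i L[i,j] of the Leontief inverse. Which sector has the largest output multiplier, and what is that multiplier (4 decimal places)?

Form M = I − A:
  [  0.81   -0.03]
  [ -0.15    0.76]
Leontief inverse L = M⁻¹:
  [  1.2437    0.0491]
  [  0.2455    1.3255]
Total output x = L · d:
  x_0 = 1.2437·95 + 0.0491·53 = 120.7495
  x_1 = 0.2455·95 + 1.3255·53 = 93.5690
Output multipliers (column sums of L):
  Chemicals: 1.4891
  Textiles: 1.3746

Chemicals (1.4891)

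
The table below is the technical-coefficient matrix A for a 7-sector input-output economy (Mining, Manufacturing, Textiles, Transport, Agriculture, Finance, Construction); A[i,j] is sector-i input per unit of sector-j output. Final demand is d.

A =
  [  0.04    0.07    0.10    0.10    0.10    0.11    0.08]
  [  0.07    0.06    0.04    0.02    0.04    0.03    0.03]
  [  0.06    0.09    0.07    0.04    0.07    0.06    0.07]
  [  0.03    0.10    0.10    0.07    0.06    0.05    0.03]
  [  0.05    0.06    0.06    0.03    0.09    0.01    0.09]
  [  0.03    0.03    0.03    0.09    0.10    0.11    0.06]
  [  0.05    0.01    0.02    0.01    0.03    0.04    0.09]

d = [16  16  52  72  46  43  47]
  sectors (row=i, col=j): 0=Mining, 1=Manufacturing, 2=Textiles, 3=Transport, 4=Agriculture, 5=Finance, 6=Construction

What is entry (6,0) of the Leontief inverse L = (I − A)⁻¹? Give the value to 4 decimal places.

Form M = I − A:
  [  0.96   -0.07   -0.10   -0.10   -0.10   -0.11   -0.08]
  [ -0.07    0.94   -0.04   -0.02   -0.04   -0.03   -0.03]
  [ -0.06   -0.09    0.93   -0.04   -0.07   -0.06   -0.07]
  [ -0.03   -0.10   -0.10    0.93   -0.06   -0.05   -0.03]
  [ -0.05   -0.06   -0.06   -0.03    0.91   -0.01   -0.09]
  [ -0.03   -0.03   -0.03   -0.09   -0.10    0.89   -0.06]
  [ -0.05   -0.01   -0.02   -0.01   -0.03   -0.04    0.91]
Leontief inverse L = M⁻¹:
  [  1.0873    0.1297    0.1580    0.1496    0.1702    0.1662    0.1448]
  [  0.0943    1.0897    0.0700    0.0454    0.0752    0.0593    0.0624]
  [  0.0976    0.1344    1.1136    0.0765    0.1226    0.1027    0.1201]
  [  0.0667    0.1470    0.1439    1.1048    0.1100    0.0896    0.0750]
  [  0.0821    0.0965    0.0964    0.0571    1.1324    0.0419    0.1345]
  [  0.0638    0.0734    0.0734    0.1293    0.1547    1.1528    0.1092]
  [  0.0692    0.0301    0.0419    0.0301    0.0582    0.0651    1.1202]
Total output x = L · d:
  x_0 = 1.0873·16 + 0.1297·16 + 0.1580·52 + 0.1496·72 + 0.1702·46 + 0.1662·43 + 0.1448·47 = 60.2467
  x_1 = 0.0943·16 + 1.0897·16 + 0.0700·52 + 0.0454·72 + 0.0752·46 + 0.0593·43 + 0.0624·47 = 34.7998
  x_2 = 0.0976·16 + 0.1344·16 + 1.1136·52 + 0.0765·72 + 0.1226·46 + 0.1027·43 + 0.1201·47 = 82.8263
  x_3 = 0.0667·16 + 0.1470·16 + 0.1439·52 + 1.1048·72 + 0.1100·46 + 0.0896·43 + 0.0750·47 = 102.8823
  x_4 = 0.0821·16 + 0.0965·16 + 0.0964·52 + 0.0571·72 + 1.1324·46 + 0.0419·43 + 0.1345·47 = 72.1906
  x_5 = 0.0638·16 + 0.0734·16 + 0.0734·52 + 0.1293·72 + 0.1547·46 + 1.1528·43 + 0.1092·47 = 77.1443
  x_6 = 0.0692·16 + 0.0301·16 + 0.0419·52 + 0.0301·72 + 0.0582·46 + 0.0651·43 + 1.1202·47 = 64.0628

L[6,0] = 0.0692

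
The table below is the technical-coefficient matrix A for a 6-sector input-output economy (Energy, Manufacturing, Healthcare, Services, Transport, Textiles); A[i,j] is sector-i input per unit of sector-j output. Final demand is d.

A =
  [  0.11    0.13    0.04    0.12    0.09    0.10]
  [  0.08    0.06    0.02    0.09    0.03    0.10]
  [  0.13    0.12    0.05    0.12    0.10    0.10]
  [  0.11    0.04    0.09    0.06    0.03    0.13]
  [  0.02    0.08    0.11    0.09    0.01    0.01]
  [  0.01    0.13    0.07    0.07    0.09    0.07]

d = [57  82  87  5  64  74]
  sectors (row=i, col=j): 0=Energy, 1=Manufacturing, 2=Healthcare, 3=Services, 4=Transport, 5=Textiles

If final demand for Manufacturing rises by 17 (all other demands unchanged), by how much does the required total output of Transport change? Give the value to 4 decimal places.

2.2809

Form M = I − A:
  [  0.89   -0.13   -0.04   -0.12   -0.09   -0.10]
  [ -0.08    0.94   -0.02   -0.09   -0.03   -0.10]
  [ -0.13   -0.12    0.95   -0.12   -0.10   -0.10]
  [ -0.11   -0.04   -0.09    0.94   -0.03   -0.13]
  [ -0.02   -0.08   -0.11   -0.09    0.99   -0.01]
  [ -0.01   -0.13   -0.07   -0.07   -0.09    0.93]
Leontief inverse L = M⁻¹:
  [  1.1921    0.2277    0.1074    0.2167    0.1505    0.1961]
  [  0.1328    1.1257    0.0642    0.1521    0.0722    0.1643]
  [  0.2176    0.2246    1.1216    0.2232    0.1649    0.2011]
  [  0.1779    0.1279    0.1439    1.1411    0.0881    0.2088]
  [  0.0759    0.1342    0.1463    0.1466    1.0466    0.0701]
  [  0.0685    0.1993    0.1195    0.1405    0.1320    1.1380]
Total output x = L · d:
  x_0 = 1.1921·57 + 0.2277·82 + 0.1074·87 + 0.2167·5 + 0.1505·64 + 0.1961·74 = 121.2005
  x_1 = 0.1328·57 + 1.1257·82 + 0.0642·87 + 0.1521·5 + 0.0722·64 + 0.1643·74 = 122.9999
  x_2 = 0.2176·57 + 0.2246·82 + 1.1216·87 + 0.2232·5 + 0.1649·64 + 0.2011·74 = 154.9536
  x_3 = 0.1779·57 + 0.1279·82 + 0.1439·87 + 1.1411·5 + 0.0881·64 + 0.2088·74 = 59.9447
  x_4 = 0.0759·57 + 0.1342·82 + 0.1463·87 + 0.1466·5 + 1.0466·64 + 0.0701·74 = 100.9536
  x_5 = 0.0685·57 + 0.1993·82 + 0.1195·87 + 0.1405·5 + 0.1320·64 + 1.1380·74 = 124.0115
Δx_4 = L[4,1] · Δd_1 = 0.1342 · 17 = 2.2809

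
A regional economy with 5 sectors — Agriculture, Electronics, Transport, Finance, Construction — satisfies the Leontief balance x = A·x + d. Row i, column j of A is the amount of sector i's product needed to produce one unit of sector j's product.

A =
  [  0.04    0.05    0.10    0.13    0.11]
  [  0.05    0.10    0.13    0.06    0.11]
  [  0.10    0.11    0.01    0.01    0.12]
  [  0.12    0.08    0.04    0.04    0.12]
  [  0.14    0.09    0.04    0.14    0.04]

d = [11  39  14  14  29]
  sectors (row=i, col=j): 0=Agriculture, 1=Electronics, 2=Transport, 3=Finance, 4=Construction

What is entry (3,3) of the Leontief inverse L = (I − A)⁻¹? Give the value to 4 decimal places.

L[3,3] = 1.1028

Form M = I − A:
  [  0.96   -0.05   -0.10   -0.13   -0.11]
  [ -0.05    0.90   -0.13   -0.06   -0.11]
  [ -0.10   -0.11    0.99   -0.01   -0.12]
  [ -0.12   -0.08   -0.04    0.96   -0.12]
  [ -0.14   -0.09   -0.04   -0.14    0.96]
Leontief inverse L = M⁻¹:
  [  1.1121    0.1138    0.1421    0.1856    0.1814]
  [  0.1211    1.1686    0.1779    0.1182    0.1848]
  [  0.1526    0.1613    1.0566    0.0675    0.1765]
  [  0.1813    0.1374    0.0884    1.1028    0.1854]
  [  0.2063    0.1529    0.0943    0.2018    1.1198]
Total output x = L · d:
  x_0 = 1.1121·11 + 0.1138·39 + 0.1421·14 + 0.1856·14 + 0.1814·29 = 26.5205
  x_1 = 0.1211·11 + 1.1686·39 + 0.1779·14 + 0.1182·14 + 0.1848·29 = 56.4125
  x_2 = 0.1526·11 + 0.1613·39 + 1.0566·14 + 0.0675·14 + 0.1765·29 = 28.8222
  x_3 = 0.1813·11 + 0.1374·39 + 0.0884·14 + 1.1028·14 + 0.1854·29 = 29.4071
  x_4 = 0.2063·11 + 0.1529·39 + 0.0943·14 + 0.2018·14 + 1.1198·29 = 44.8541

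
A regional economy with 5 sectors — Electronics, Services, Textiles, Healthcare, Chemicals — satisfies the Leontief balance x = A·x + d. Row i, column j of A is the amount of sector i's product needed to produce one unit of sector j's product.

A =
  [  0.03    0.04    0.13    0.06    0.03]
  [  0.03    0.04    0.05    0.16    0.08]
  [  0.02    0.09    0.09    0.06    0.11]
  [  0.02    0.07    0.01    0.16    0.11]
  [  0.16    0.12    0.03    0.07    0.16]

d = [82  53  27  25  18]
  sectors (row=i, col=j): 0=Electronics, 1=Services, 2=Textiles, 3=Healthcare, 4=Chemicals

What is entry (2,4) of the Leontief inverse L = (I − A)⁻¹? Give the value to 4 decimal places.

Form M = I − A:
  [  0.97   -0.04   -0.13   -0.06   -0.03]
  [ -0.03    0.96   -0.05   -0.16   -0.08]
  [ -0.02   -0.09    0.91   -0.06   -0.11]
  [ -0.02   -0.07   -0.01    0.84   -0.11]
  [ -0.16   -0.12   -0.03   -0.07    0.84]
Leontief inverse L = M⁻¹:
  [  1.0519    0.0765    0.1583    0.1077    0.0797]
  [  0.0639    1.0864    0.0761    0.2291    0.1457]
  [  0.0595    0.1392    1.1223    0.1258    0.1788]
  [  0.0594    0.1182    0.0345    1.2347    0.1796]
  [  0.2166    0.1846    0.0840    0.1606    1.2478]
Total output x = L · d:
  x_0 = 1.0519·82 + 0.0765·53 + 0.1583·27 + 0.1077·25 + 0.0797·18 = 98.7099
  x_1 = 0.0639·82 + 1.0864·53 + 0.0761·27 + 0.2291·25 + 0.1457·18 = 73.2266
  x_2 = 0.0595·82 + 0.1392·53 + 1.1223·27 + 0.1258·25 + 0.1788·18 = 48.9298
  x_3 = 0.0594·82 + 0.1182·53 + 0.0345·27 + 1.2347·25 + 0.1796·18 = 46.1677
  x_4 = 0.2166·82 + 0.1846·53 + 0.0840·27 + 0.1606·25 + 1.2478·18 = 56.2862

L[2,4] = 0.1788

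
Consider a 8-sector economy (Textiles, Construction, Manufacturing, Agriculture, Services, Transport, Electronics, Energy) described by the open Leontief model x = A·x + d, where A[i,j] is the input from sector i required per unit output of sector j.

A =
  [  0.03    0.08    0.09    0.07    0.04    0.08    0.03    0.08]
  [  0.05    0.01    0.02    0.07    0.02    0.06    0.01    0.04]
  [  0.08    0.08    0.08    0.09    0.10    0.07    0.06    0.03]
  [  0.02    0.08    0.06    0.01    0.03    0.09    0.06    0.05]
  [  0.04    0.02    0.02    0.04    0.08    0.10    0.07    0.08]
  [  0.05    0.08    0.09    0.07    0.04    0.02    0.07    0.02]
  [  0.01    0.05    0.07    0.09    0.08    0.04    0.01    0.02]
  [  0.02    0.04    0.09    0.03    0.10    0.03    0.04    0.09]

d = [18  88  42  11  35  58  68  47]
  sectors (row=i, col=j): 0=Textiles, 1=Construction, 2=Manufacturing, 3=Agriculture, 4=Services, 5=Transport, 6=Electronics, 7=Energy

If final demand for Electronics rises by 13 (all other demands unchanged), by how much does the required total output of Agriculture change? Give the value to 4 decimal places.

Form M = I − A:
  [  0.97   -0.08   -0.09   -0.07   -0.04   -0.08   -0.03   -0.08]
  [ -0.05    0.99   -0.02   -0.07   -0.02   -0.06   -0.01   -0.04]
  [ -0.08   -0.08    0.92   -0.09   -0.10   -0.07   -0.06   -0.03]
  [ -0.02   -0.08   -0.06    0.99   -0.03   -0.09   -0.06   -0.05]
  [ -0.04   -0.02   -0.02   -0.04    0.92   -0.10   -0.07   -0.08]
  [ -0.05   -0.08   -0.09   -0.07   -0.04    0.98   -0.07   -0.02]
  [ -0.01   -0.05   -0.07   -0.09   -0.08   -0.04    0.99   -0.02]
  [ -0.02   -0.04   -0.09   -0.03   -0.10   -0.03   -0.04    0.91]
Leontief inverse L = M⁻¹:
  [  1.0663    0.1291    0.1476    0.1214    0.0946    0.1330    0.0710    0.1238]
  [  0.0685    1.0406    0.0546    0.0969    0.0488    0.0905    0.0343    0.0659]
  [  0.1212    0.1377    1.1449    0.1510    0.1620    0.1374    0.1081    0.0824]
  [  0.0488    0.1174    0.1052    1.0542    0.0729    0.1291    0.0905    0.0821]
  [  0.0688    0.0633    0.0725    0.0854    1.1308    0.1460    0.1075    0.1209]
  [  0.0811    0.1229    0.1382    0.1173    0.0867    1.0700    0.1033    0.0569]
  [  0.0371    0.0860    0.1090    0.1258    0.1195    0.0840    1.0429    0.0528]
  [  0.0519    0.0809    0.1397    0.0754    0.1550    0.0798    0.0778    1.1329]
Total output x = L · d:
  x_0 = 1.0663·18 + 0.1291·88 + 0.1476·42 + 0.1214·11 + 0.0946·35 + 0.1330·58 + 0.0710·68 + 0.1238·47 = 59.7607
  x_1 = 0.0685·18 + 1.0406·88 + 0.0546·42 + 0.0969·11 + 0.0488·35 + 0.0905·58 + 0.0343·68 + 0.0659·47 = 108.5479
  x_2 = 0.1212·18 + 0.1377·88 + 1.1449·42 + 0.1510·11 + 0.1620·35 + 0.1374·58 + 0.1081·68 + 0.0824·47 = 88.9061
  x_3 = 0.0488·18 + 0.1174·88 + 0.1052·42 + 1.0542·11 + 0.0729·35 + 0.1291·58 + 0.0905·68 + 0.0821·47 = 47.2820
  x_4 = 0.0688·18 + 0.0633·88 + 0.0725·42 + 0.0854·11 + 1.1308·35 + 0.1460·58 + 0.1075·68 + 0.1209·47 = 71.8260
  x_5 = 0.0811·18 + 0.1229·88 + 0.1382·42 + 0.1173·11 + 0.0867·35 + 1.0700·58 + 0.1033·68 + 0.0569·47 = 94.1717
  x_6 = 0.0371·18 + 0.0860·88 + 0.1090·42 + 0.1258·11 + 0.1195·35 + 0.0840·58 + 1.0429·68 + 0.0528·47 = 96.6499
  x_7 = 0.0519·18 + 0.0809·88 + 0.1397·42 + 0.0754·11 + 0.1550·35 + 0.0798·58 + 0.0778·68 + 1.1329·47 = 83.3306
Δx_3 = L[3,6] · Δd_6 = 0.0905 · 13 = 1.1769

1.1769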